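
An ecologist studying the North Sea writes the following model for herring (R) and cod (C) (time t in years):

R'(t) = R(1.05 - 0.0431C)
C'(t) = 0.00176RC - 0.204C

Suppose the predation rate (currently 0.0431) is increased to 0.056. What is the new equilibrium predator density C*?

At the interior fixed point, setting dR/dt = 0 with R > 0 fixes C* = (prey growth rate)/(RC coefficient) — independent of the other coefficients.
With the change, C* = 1.05/0.056 = 18.8; it falls from 24.4.

C* ≈ 18.8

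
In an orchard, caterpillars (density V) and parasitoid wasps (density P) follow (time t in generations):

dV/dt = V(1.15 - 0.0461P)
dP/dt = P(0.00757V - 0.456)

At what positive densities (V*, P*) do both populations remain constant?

V* ≈ 60.2, P* ≈ 24.9

Set dP/dt = 0 with P > 0: 0.00757V - 0.456 = 0, so V* = 0.456/0.00757 = 60.2.
Set dV/dt = 0 with V > 0: 1.15 - 0.0461P = 0, so P* = 1.15/0.0461 = 24.9.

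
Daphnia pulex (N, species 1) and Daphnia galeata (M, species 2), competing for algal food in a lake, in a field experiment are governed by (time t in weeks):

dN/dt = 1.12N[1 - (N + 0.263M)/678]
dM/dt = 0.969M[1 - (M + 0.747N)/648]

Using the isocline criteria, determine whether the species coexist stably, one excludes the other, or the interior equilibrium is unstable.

Compare the nullcline intercepts: K1/α12 = 678/0.263 = 2580 > K2 = 648; K2/α21 = 648/0.747 = 867 > K1 = 678.
Since both inequalities hold, each species can invade when rare, so the interior equilibrium is stable.

stable coexistence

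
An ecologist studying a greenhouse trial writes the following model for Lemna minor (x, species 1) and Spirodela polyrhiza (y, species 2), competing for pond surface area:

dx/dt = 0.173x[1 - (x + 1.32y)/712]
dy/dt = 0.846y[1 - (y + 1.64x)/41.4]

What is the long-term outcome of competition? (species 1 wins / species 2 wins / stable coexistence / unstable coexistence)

species 1 excludes species 2

Compare the nullcline intercepts: K1/α12 = 712/1.32 = 539 > K2 = 41.4; K2/α21 = 41.4/1.64 = 25.2 < K1 = 712.
Since the inequalities point opposite ways, species 1 can invade but species 2 cannot.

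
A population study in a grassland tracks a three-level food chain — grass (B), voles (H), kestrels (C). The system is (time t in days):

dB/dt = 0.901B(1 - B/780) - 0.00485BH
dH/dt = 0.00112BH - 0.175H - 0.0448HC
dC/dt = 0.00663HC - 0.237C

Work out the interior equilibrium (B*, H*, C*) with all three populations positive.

B* ≈ 630, H* ≈ 35.7, C* ≈ 11.8

From dC/dt = 0: 0.00663H* = 0.237, so H* = 35.7.
From dB/dt = 0: 0.901(1 - B*/780) = 0.00485·35.7, giving B* = 780·(1 - 0.192) = 630.
From dH/dt = 0: 0.00112·630 - 0.175 = 0.0448C*, so C* = 0.531/0.0448 = 11.8.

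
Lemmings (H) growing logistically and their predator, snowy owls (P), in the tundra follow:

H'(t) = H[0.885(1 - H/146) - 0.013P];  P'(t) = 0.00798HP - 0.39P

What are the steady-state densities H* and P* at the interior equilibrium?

H* ≈ 48.9, P* ≈ 45.3

From dP/dt = 0 with P > 0: 0.00798H* = 0.39, so H* = 48.9.
Substitute into dH/dt = 0: 0.885(1 - 48.9/146) = 0.013P*.
The bracket is 0.665, giving P* = 0.589/0.013 = 45.3.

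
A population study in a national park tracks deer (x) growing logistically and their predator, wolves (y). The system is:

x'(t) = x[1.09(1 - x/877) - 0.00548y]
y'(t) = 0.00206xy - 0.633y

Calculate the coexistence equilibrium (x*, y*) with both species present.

x* ≈ 307, y* ≈ 129

From dy/dt = 0 with y > 0: 0.00206x* = 0.633, so x* = 307.
Substitute into dx/dt = 0: 1.09(1 - 307/877) = 0.00548y*.
The bracket is 0.65, giving y* = 0.708/0.00548 = 129.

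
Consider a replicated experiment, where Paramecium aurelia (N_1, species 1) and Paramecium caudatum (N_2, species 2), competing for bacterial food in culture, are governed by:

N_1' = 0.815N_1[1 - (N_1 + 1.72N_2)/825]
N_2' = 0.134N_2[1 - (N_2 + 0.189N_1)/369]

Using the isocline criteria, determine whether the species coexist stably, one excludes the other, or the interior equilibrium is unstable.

stable coexistence

Compare the nullcline intercepts: K1/α12 = 825/1.72 = 480 > K2 = 369; K2/α21 = 369/0.189 = 1950 > K1 = 825.
Since both inequalities hold, each species can invade when rare, so the interior equilibrium is stable.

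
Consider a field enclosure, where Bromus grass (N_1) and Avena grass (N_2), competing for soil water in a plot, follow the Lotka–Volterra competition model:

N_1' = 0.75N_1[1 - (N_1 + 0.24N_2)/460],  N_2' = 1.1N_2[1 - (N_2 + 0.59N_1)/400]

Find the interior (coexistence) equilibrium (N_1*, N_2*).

Setting both brackets to zero gives the nullclines N_1 + 0.24N_2 = 460 and 0.59N_1 + N_2 = 400.
Substituting N_2 = 400 - 0.59N_1 into the first: N_1(1 - 0.24·0.59) = 460 - 0.24·400.
So N_1* = 364/0.858 = 424, and then N_2* = 400 - 0.59·424 = 150.

N_1* ≈ 424, N_2* ≈ 150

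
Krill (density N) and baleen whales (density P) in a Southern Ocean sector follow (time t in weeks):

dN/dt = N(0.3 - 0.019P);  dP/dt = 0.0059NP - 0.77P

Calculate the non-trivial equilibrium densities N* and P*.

N* ≈ 131, P* ≈ 15.8

Set dP/dt = 0 with P > 0: 0.0059N - 0.77 = 0, so N* = 0.77/0.0059 = 131.
Set dN/dt = 0 with N > 0: 0.3 - 0.019P = 0, so P* = 0.3/0.019 = 15.8.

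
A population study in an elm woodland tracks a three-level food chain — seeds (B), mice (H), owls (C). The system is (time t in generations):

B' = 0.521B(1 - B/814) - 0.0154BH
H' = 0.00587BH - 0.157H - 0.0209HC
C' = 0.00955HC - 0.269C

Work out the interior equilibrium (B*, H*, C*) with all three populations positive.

From dC/dt = 0: 0.00955H* = 0.269, so H* = 28.2.
From dB/dt = 0: 0.521(1 - B*/814) = 0.0154·28.2, giving B* = 814·(1 - 0.833) = 136.
From dH/dt = 0: 0.00587·136 - 0.157 = 0.0209C*, so C* = 0.643/0.0209 = 30.8.

B* ≈ 136, H* ≈ 28.2, C* ≈ 30.8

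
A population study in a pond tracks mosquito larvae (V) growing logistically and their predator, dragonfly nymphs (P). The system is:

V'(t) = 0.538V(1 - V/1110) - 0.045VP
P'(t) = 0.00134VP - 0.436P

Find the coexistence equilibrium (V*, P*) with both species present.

V* ≈ 325, P* ≈ 8.45

From dP/dt = 0 with P > 0: 0.00134V* = 0.436, so V* = 325.
Substitute into dV/dt = 0: 0.538(1 - 325/1110) = 0.045P*.
The bracket is 0.707, giving P* = 0.38/0.045 = 8.45.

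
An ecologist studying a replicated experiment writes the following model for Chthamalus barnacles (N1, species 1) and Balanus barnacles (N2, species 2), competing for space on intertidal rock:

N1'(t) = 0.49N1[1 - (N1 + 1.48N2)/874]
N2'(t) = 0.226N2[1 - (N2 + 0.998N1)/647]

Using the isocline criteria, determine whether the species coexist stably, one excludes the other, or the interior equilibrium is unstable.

unstable coexistence (outcome depends on initial conditions)

Compare the nullcline intercepts: K1/α12 = 874/1.48 = 591 < K2 = 647; K2/α21 = 647/0.998 = 648 < K1 = 874.
Since both are reversed, neither can invade when rare; the interior point is a saddle.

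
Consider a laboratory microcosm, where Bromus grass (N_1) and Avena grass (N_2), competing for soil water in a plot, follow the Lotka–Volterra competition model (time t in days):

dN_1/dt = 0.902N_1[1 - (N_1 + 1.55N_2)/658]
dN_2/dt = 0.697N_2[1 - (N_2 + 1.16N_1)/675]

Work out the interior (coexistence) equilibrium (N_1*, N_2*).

Setting both brackets to zero gives the nullclines N_1 + 1.55N_2 = 658 and 1.16N_1 + N_2 = 675.
Substituting N_2 = 675 - 1.16N_1 into the first: N_1(1 - 1.55·1.16) = 658 - 1.55·675.
So N_1* = -388/-0.798 = 487, and then N_2* = 675 - 1.16·487 = 111.

N_1* ≈ 487, N_2* ≈ 111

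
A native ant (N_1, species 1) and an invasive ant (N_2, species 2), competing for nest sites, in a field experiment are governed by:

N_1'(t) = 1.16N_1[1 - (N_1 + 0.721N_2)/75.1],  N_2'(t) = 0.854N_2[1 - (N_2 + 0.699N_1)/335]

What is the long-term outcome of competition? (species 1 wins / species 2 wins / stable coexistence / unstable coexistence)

Compare the nullcline intercepts: K1/α12 = 75.1/0.721 = 104 < K2 = 335; K2/α21 = 335/0.699 = 479 > K1 = 75.1.
Since the inequalities point opposite ways, species 2 can invade but species 1 cannot.

species 2 excludes species 1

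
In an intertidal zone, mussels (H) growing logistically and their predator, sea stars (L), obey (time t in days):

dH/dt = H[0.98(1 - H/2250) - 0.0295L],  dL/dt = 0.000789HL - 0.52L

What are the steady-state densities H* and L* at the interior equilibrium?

From dL/dt = 0 with L > 0: 0.000789H* = 0.52, so H* = 659.
Substitute into dH/dt = 0: 0.98(1 - 659/2250) = 0.0295L*.
The bracket is 0.707, giving L* = 0.693/0.0295 = 23.5.

H* ≈ 659, L* ≈ 23.5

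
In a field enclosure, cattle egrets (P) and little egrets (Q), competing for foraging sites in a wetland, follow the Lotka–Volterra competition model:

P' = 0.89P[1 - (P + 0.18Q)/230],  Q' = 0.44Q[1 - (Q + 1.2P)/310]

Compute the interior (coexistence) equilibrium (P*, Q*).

P* ≈ 222, Q* ≈ 43.4

Setting both brackets to zero gives the nullclines P + 0.18Q = 230 and 1.2P + Q = 310.
Substituting Q = 310 - 1.2P into the first: P(1 - 0.18·1.2) = 230 - 0.18·310.
So P* = 174/0.784 = 222, and then Q* = 310 - 1.2·222 = 43.4.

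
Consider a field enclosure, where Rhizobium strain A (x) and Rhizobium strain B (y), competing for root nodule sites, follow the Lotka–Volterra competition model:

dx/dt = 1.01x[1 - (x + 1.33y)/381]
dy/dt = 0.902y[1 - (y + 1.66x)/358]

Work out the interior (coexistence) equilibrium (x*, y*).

Setting both brackets to zero gives the nullclines x + 1.33y = 381 and 1.66x + y = 358.
Substituting y = 358 - 1.66x into the first: x(1 - 1.33·1.66) = 381 - 1.33·358.
So x* = -95.1/-1.21 = 78.8, and then y* = 358 - 1.66·78.8 = 227.

x* ≈ 78.8, y* ≈ 227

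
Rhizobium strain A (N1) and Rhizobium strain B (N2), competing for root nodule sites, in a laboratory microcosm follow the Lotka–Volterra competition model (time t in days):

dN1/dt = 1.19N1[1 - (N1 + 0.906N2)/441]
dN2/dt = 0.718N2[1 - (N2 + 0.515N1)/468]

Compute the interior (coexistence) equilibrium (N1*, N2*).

N1* ≈ 31.9, N2* ≈ 452

Setting both brackets to zero gives the nullclines N1 + 0.906N2 = 441 and 0.515N1 + N2 = 468.
Substituting N2 = 468 - 0.515N1 into the first: N1(1 - 0.906·0.515) = 441 - 0.906·468.
So N1* = 17/0.533 = 31.9, and then N2* = 468 - 0.515·31.9 = 452.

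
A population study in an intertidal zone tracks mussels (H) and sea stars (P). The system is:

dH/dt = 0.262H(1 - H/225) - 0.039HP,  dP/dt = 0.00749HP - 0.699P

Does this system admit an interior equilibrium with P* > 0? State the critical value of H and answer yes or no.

The predator equation gives dP/dt > 0 only when H > 0.699/0.00749 = 93.3.
Without the predator, H → K = 225. Since 225 > 93.3, the predator can invade and persist.

Threshold H = 93.3; K > 93.3, so yes, the predator persists.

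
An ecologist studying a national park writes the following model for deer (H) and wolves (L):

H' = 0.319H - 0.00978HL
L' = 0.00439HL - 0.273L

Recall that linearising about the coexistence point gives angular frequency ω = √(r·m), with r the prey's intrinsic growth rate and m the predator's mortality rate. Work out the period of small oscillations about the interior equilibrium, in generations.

T ≈ 21.3 generations

Here r = 0.319 and m = 0.273, so r·m = 0.0871.
ω = √0.0871 = 0.295 per generation, hence T = 2π/ω ≈ 21.3 generations.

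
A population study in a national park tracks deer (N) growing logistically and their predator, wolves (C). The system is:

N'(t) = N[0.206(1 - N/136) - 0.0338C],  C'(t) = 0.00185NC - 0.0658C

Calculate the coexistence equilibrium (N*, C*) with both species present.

From dC/dt = 0 with C > 0: 0.00185N* = 0.0658, so N* = 35.6.
Substitute into dN/dt = 0: 0.206(1 - 35.6/136) = 0.0338C*.
The bracket is 0.738, giving C* = 0.152/0.0338 = 4.5.

N* ≈ 35.6, C* ≈ 4.5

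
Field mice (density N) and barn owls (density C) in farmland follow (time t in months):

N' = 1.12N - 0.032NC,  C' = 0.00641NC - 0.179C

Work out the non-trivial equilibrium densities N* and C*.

Set dC/dt = 0 with C > 0: 0.00641N - 0.179 = 0, so N* = 0.179/0.00641 = 27.9.
Set dN/dt = 0 with N > 0: 1.12 - 0.032C = 0, so C* = 1.12/0.032 = 35.

N* ≈ 27.9, C* ≈ 35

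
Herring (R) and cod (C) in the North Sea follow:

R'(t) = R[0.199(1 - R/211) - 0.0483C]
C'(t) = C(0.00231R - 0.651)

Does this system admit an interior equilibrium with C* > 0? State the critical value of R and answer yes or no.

The predator equation gives dC/dt > 0 only when R > 0.651/0.00231 = 282.
Without the predator, R → K = 211. Since 211 < 282, the predator cannot invade.

Threshold R = 282; K < 282, so no, the predator goes extinct.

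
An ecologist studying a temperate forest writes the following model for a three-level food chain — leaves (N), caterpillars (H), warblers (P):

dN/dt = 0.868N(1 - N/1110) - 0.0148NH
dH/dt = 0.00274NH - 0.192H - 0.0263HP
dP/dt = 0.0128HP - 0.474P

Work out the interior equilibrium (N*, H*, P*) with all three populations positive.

From dP/dt = 0: 0.0128H* = 0.474, so H* = 37.
From dN/dt = 0: 0.868(1 - N*/1110) = 0.0148·37, giving N* = 1110·(1 - 0.631) = 409.
From dH/dt = 0: 0.00274·409 - 0.192 = 0.0263P*, so P* = 0.929/0.0263 = 35.3.

N* ≈ 409, H* ≈ 37, P* ≈ 35.3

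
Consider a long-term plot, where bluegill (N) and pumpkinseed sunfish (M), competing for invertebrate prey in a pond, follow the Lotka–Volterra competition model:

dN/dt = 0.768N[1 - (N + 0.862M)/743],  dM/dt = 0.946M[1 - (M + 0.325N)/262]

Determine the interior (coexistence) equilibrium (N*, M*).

N* ≈ 718, M* ≈ 28.5

Setting both brackets to zero gives the nullclines N + 0.862M = 743 and 0.325N + M = 262.
Substituting M = 262 - 0.325N into the first: N(1 - 0.862·0.325) = 743 - 0.862·262.
So N* = 517/0.72 = 718, and then M* = 262 - 0.325·718 = 28.5.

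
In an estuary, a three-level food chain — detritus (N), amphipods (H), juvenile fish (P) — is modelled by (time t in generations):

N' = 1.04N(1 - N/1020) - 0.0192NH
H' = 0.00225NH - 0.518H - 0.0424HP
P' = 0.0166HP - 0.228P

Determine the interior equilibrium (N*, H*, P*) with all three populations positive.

N* ≈ 761, H* ≈ 13.7, P* ≈ 28.2

From dP/dt = 0: 0.0166H* = 0.228, so H* = 13.7.
From dN/dt = 0: 1.04(1 - N*/1020) = 0.0192·13.7, giving N* = 1020·(1 - 0.254) = 761.
From dH/dt = 0: 0.00225·761 - 0.518 = 0.0424P*, so P* = 1.2/0.0424 = 28.2.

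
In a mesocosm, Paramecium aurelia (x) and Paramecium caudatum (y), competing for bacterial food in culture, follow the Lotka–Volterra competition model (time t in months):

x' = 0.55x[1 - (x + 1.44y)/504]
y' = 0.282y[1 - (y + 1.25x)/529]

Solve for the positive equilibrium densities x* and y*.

x* ≈ 322, y* ≈ 126

Setting both brackets to zero gives the nullclines x + 1.44y = 504 and 1.25x + y = 529.
Substituting y = 529 - 1.25x into the first: x(1 - 1.44·1.25) = 504 - 1.44·529.
So x* = -258/-0.8 = 322, and then y* = 529 - 1.25·322 = 126.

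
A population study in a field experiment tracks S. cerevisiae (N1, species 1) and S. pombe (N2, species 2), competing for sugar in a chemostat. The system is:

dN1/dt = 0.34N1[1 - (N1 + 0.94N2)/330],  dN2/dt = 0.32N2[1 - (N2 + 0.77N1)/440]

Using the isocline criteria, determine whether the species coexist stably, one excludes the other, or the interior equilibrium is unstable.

species 2 excludes species 1

Compare the nullcline intercepts: K1/α12 = 330/0.94 = 351 < K2 = 440; K2/α21 = 440/0.77 = 571 > K1 = 330.
Since the inequalities point opposite ways, species 2 can invade but species 1 cannot.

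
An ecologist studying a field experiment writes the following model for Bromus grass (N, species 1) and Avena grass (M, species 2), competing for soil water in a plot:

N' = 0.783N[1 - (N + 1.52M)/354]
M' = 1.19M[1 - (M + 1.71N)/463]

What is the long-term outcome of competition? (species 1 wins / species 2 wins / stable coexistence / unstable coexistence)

Compare the nullcline intercepts: K1/α12 = 354/1.52 = 233 < K2 = 463; K2/α21 = 463/1.71 = 271 < K1 = 354.
Since both are reversed, neither can invade when rare; the interior point is a saddle.

unstable coexistence (outcome depends on initial conditions)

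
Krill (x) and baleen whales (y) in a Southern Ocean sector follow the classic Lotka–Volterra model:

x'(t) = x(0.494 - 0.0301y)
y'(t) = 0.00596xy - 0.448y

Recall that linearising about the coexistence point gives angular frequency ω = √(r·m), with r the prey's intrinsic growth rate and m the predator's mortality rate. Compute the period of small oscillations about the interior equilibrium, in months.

T ≈ 13.4 months

Here r = 0.494 and m = 0.448, so r·m = 0.221.
ω = √0.221 = 0.47 per month, hence T = 2π/ω ≈ 13.4 months.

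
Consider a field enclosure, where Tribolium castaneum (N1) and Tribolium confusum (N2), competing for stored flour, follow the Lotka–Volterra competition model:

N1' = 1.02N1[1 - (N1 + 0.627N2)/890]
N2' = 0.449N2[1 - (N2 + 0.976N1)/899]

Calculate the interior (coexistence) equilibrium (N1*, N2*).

Setting both brackets to zero gives the nullclines N1 + 0.627N2 = 890 and 0.976N1 + N2 = 899.
Substituting N2 = 899 - 0.976N1 into the first: N1(1 - 0.627·0.976) = 890 - 0.627·899.
So N1* = 326/0.388 = 841, and then N2* = 899 - 0.976·841 = 78.2.

N1* ≈ 841, N2* ≈ 78.2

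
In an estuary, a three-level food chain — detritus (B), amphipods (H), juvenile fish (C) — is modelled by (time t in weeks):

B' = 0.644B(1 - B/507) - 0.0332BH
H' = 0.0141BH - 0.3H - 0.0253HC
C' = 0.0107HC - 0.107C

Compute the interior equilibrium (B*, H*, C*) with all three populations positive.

B* ≈ 246, H* ≈ 10, C* ≈ 125

From dC/dt = 0: 0.0107H* = 0.107, so H* = 10.
From dB/dt = 0: 0.644(1 - B*/507) = 0.0332·10, giving B* = 507·(1 - 0.516) = 246.
From dH/dt = 0: 0.0141·246 - 0.3 = 0.0253C*, so C* = 3.16/0.0253 = 125.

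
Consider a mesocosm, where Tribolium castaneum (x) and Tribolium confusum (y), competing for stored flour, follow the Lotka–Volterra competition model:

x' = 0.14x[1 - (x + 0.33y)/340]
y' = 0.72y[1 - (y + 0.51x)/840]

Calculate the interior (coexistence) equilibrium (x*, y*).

x* ≈ 75.5, y* ≈ 801

Setting both brackets to zero gives the nullclines x + 0.33y = 340 and 0.51x + y = 840.
Substituting y = 840 - 0.51x into the first: x(1 - 0.33·0.51) = 340 - 0.33·840.
So x* = 62.8/0.832 = 75.5, and then y* = 840 - 0.51·75.5 = 801.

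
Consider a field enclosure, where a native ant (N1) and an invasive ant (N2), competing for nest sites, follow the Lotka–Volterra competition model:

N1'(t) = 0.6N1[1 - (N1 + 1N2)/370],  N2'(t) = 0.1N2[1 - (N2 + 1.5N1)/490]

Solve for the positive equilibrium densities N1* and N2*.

Setting both brackets to zero gives the nullclines N1 + 1N2 = 370 and 1.5N1 + N2 = 490.
Substituting N2 = 490 - 1.5N1 into the first: N1(1 - 1·1.5) = 370 - 1·490.
So N1* = -120/-0.5 = 240, and then N2* = 490 - 1.5·240 = 130.

N1* ≈ 240, N2* ≈ 130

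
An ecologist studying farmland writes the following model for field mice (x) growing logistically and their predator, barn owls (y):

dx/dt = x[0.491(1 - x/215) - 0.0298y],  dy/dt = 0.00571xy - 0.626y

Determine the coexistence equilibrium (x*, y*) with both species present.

From dy/dt = 0 with y > 0: 0.00571x* = 0.626, so x* = 110.
Substitute into dx/dt = 0: 0.491(1 - 110/215) = 0.0298y*.
The bracket is 0.49, giving y* = 0.241/0.0298 = 8.07.

x* ≈ 110, y* ≈ 8.07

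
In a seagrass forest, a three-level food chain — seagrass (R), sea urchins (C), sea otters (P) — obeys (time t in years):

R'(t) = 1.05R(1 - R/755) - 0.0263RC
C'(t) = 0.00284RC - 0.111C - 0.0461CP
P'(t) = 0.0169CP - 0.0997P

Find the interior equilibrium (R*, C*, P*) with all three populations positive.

From dP/dt = 0: 0.0169C* = 0.0997, so C* = 5.9.
From dR/dt = 0: 1.05(1 - R*/755) = 0.0263·5.9, giving R* = 755·(1 - 0.148) = 643.
From dC/dt = 0: 0.00284·643 - 0.111 = 0.0461P*, so P* = 1.72/0.0461 = 37.2.

R* ≈ 643, C* ≈ 5.9, P* ≈ 37.2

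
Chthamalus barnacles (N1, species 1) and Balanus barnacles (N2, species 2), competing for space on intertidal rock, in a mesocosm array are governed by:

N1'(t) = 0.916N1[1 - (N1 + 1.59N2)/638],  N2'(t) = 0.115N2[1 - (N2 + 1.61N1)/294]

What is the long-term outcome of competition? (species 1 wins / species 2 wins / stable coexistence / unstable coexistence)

Compare the nullcline intercepts: K1/α12 = 638/1.59 = 401 > K2 = 294; K2/α21 = 294/1.61 = 183 < K1 = 638.
Since the inequalities point opposite ways, species 1 can invade but species 2 cannot.

species 1 excludes species 2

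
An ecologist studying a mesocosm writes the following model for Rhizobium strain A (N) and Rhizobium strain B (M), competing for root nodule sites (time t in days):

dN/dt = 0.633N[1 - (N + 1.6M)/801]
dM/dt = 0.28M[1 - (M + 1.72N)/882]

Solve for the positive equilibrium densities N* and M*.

Setting both brackets to zero gives the nullclines N + 1.6M = 801 and 1.72N + M = 882.
Substituting M = 882 - 1.72N into the first: N(1 - 1.6·1.72) = 801 - 1.6·882.
So N* = -610/-1.75 = 348, and then M* = 882 - 1.72·348 = 283.

N* ≈ 348, M* ≈ 283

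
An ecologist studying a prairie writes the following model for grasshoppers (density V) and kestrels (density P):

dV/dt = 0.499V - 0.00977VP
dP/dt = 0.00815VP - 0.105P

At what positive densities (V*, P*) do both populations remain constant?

V* ≈ 12.9, P* ≈ 51.1

Set dP/dt = 0 with P > 0: 0.00815V - 0.105 = 0, so V* = 0.105/0.00815 = 12.9.
Set dV/dt = 0 with V > 0: 0.499 - 0.00977P = 0, so P* = 0.499/0.00977 = 51.1.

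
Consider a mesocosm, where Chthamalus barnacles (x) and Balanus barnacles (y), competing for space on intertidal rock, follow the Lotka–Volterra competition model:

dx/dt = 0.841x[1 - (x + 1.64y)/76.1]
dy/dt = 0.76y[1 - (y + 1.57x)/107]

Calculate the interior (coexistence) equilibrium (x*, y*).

Setting both brackets to zero gives the nullclines x + 1.64y = 76.1 and 1.57x + y = 107.
Substituting y = 107 - 1.57x into the first: x(1 - 1.64·1.57) = 76.1 - 1.64·107.
So x* = -99.4/-1.57 = 63.1, and then y* = 107 - 1.57·63.1 = 7.92.

x* ≈ 63.1, y* ≈ 7.92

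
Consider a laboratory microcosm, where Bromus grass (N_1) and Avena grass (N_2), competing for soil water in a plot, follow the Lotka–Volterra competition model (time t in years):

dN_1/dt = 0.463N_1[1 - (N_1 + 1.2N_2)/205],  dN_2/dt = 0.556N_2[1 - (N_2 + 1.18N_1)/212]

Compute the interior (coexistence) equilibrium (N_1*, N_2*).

N_1* ≈ 119, N_2* ≈ 71.9

Setting both brackets to zero gives the nullclines N_1 + 1.2N_2 = 205 and 1.18N_1 + N_2 = 212.
Substituting N_2 = 212 - 1.18N_1 into the first: N_1(1 - 1.2·1.18) = 205 - 1.2·212.
So N_1* = -49.4/-0.416 = 119, and then N_2* = 212 - 1.18·119 = 71.9.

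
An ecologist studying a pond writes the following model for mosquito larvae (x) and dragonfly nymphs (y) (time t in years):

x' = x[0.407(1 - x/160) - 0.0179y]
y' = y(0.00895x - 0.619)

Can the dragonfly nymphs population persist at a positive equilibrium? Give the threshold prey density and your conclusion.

Threshold x = 69.2; K > 69.2, so yes, the predator persists.

The predator equation gives dy/dt > 0 only when x > 0.619/0.00895 = 69.2.
Without the predator, x → K = 160. Since 160 > 69.2, the predator can invade and persist.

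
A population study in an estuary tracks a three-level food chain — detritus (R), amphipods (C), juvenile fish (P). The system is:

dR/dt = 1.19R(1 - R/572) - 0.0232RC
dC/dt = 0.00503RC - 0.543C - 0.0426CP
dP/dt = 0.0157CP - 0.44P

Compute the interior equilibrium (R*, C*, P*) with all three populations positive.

R* ≈ 259, C* ≈ 28, P* ≈ 17.9

From dP/dt = 0: 0.0157C* = 0.44, so C* = 28.
From dR/dt = 0: 1.19(1 - R*/572) = 0.0232·28, giving R* = 572·(1 - 0.546) = 259.
From dC/dt = 0: 0.00503·259 - 0.543 = 0.0426P*, so P* = 0.762/0.0426 = 17.9.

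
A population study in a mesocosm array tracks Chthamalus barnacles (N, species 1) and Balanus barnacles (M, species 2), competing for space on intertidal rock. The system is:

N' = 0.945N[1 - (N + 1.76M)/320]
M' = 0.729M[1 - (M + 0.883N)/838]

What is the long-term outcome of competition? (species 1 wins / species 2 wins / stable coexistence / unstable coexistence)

Compare the nullcline intercepts: K1/α12 = 320/1.76 = 182 < K2 = 838; K2/α21 = 838/0.883 = 949 > K1 = 320.
Since the inequalities point opposite ways, species 2 can invade but species 1 cannot.

species 2 excludes species 1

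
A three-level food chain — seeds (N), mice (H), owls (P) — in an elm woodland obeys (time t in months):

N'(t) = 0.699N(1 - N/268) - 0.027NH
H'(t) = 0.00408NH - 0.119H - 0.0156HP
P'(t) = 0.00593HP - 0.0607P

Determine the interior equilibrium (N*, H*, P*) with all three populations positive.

From dP/dt = 0: 0.00593H* = 0.0607, so H* = 10.2.
From dN/dt = 0: 0.699(1 - N*/268) = 0.027·10.2, giving N* = 268·(1 - 0.395) = 162.
From dH/dt = 0: 0.00408·162 - 0.119 = 0.0156P*, so P* = 0.542/0.0156 = 34.8.

N* ≈ 162, H* ≈ 10.2, P* ≈ 34.8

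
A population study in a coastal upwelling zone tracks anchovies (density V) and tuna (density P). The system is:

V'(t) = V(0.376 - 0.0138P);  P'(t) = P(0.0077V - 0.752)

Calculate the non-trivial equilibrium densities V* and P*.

V* ≈ 97.7, P* ≈ 27.2

Set dP/dt = 0 with P > 0: 0.0077V - 0.752 = 0, so V* = 0.752/0.0077 = 97.7.
Set dV/dt = 0 with V > 0: 0.376 - 0.0138P = 0, so P* = 0.376/0.0138 = 27.2.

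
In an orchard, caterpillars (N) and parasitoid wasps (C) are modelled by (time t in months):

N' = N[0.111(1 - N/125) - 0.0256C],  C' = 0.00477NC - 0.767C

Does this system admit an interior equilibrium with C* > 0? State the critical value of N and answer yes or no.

Threshold N = 161; K < 161, so no, the predator goes extinct.

The predator equation gives dC/dt > 0 only when N > 0.767/0.00477 = 161.
Without the predator, N → K = 125. Since 125 < 161, the predator cannot invade.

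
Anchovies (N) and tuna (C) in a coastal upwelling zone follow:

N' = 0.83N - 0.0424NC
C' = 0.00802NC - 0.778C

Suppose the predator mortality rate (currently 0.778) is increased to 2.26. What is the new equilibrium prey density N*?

N* ≈ 282

At the interior fixed point, setting dC/dt = 0 with C > 0 fixes N* = (predator death rate)/(NC coefficient) — independent of the other coefficients.
With the change, N* = 2.26/0.00802 = 282; it rises from 97.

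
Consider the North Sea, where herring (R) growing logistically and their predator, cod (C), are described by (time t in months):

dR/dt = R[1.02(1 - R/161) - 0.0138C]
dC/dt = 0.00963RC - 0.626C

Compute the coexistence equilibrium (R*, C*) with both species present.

From dC/dt = 0 with C > 0: 0.00963R* = 0.626, so R* = 65.
Substitute into dR/dt = 0: 1.02(1 - 65/161) = 0.0138C*.
The bracket is 0.596, giving C* = 0.608/0.0138 = 44.1.

R* ≈ 65, C* ≈ 44.1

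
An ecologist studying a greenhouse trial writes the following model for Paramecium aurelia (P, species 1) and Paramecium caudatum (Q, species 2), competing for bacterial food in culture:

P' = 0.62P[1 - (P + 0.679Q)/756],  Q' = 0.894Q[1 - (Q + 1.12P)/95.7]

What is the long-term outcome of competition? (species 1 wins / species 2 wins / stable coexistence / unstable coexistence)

species 1 excludes species 2

Compare the nullcline intercepts: K1/α12 = 756/0.679 = 1110 > K2 = 95.7; K2/α21 = 95.7/1.12 = 85.4 < K1 = 756.
Since the inequalities point opposite ways, species 1 can invade but species 2 cannot.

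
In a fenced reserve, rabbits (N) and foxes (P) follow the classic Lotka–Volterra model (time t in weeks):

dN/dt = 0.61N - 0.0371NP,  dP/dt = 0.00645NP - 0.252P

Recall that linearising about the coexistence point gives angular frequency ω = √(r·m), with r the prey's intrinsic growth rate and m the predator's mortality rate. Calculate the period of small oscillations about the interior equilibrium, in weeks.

T ≈ 16 weeks

Here r = 0.61 and m = 0.252, so r·m = 0.154.
ω = √0.154 = 0.392 per week, hence T = 2π/ω ≈ 16 weeks.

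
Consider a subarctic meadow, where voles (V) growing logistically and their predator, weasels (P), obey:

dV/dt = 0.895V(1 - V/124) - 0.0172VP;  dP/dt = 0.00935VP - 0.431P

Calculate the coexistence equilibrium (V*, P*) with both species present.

From dP/dt = 0 with P > 0: 0.00935V* = 0.431, so V* = 46.1.
Substitute into dV/dt = 0: 0.895(1 - 46.1/124) = 0.0172P*.
The bracket is 0.628, giving P* = 0.562/0.0172 = 32.7.

V* ≈ 46.1, P* ≈ 32.7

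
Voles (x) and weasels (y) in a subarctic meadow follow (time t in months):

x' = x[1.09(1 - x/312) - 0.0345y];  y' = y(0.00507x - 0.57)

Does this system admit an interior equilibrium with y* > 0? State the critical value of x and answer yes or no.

The predator equation gives dy/dt > 0 only when x > 0.57/0.00507 = 112.
Without the predator, x → K = 312. Since 312 > 112, the predator can invade and persist.

Threshold x = 112; K > 112, so yes, the predator persists.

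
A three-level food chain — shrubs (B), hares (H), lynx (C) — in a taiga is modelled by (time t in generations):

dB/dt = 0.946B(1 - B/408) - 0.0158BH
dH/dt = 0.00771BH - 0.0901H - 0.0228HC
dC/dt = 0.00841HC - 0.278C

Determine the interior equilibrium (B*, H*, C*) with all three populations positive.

From dC/dt = 0: 0.00841H* = 0.278, so H* = 33.1.
From dB/dt = 0: 0.946(1 - B*/408) = 0.0158·33.1, giving B* = 408·(1 - 0.552) = 183.
From dH/dt = 0: 0.00771·183 - 0.0901 = 0.0228C*, so C* = 1.32/0.0228 = 57.8.

B* ≈ 183, H* ≈ 33.1, C* ≈ 57.8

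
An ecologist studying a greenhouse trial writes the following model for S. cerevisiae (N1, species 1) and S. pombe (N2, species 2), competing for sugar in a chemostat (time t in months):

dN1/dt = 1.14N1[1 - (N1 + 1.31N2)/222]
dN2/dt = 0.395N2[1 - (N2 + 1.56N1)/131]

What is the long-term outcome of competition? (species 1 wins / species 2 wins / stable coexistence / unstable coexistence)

Compare the nullcline intercepts: K1/α12 = 222/1.31 = 169 > K2 = 131; K2/α21 = 131/1.56 = 84 < K1 = 222.
Since the inequalities point opposite ways, species 1 can invade but species 2 cannot.

species 1 excludes species 2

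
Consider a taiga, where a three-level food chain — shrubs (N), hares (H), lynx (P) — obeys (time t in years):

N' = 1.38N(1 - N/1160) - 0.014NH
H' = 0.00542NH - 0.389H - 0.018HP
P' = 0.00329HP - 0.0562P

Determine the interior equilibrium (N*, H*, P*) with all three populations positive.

From dP/dt = 0: 0.00329H* = 0.0562, so H* = 17.1.
From dN/dt = 0: 1.38(1 - N*/1160) = 0.014·17.1, giving N* = 1160·(1 - 0.173) = 959.
From dH/dt = 0: 0.00542·959 - 0.389 = 0.018P*, so P* = 4.81/0.018 = 267.

N* ≈ 959, H* ≈ 17.1, P* ≈ 267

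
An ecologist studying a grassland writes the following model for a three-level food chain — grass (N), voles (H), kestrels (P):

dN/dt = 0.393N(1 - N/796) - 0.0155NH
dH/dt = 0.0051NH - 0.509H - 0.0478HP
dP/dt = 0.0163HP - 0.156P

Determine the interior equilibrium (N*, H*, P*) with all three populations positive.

From dP/dt = 0: 0.0163H* = 0.156, so H* = 9.57.
From dN/dt = 0: 0.393(1 - N*/796) = 0.0155·9.57, giving N* = 796·(1 - 0.377) = 496.
From dH/dt = 0: 0.0051·496 - 0.509 = 0.0478P*, so P* = 2.02/0.0478 = 42.2.

N* ≈ 496, H* ≈ 9.57, P* ≈ 42.2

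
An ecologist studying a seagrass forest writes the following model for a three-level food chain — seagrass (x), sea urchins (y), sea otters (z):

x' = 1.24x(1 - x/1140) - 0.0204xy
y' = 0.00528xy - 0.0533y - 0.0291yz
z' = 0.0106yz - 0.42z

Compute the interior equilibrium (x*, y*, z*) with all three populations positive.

x* ≈ 397, y* ≈ 39.6, z* ≈ 70.2

From dz/dt = 0: 0.0106y* = 0.42, so y* = 39.6.
From dx/dt = 0: 1.24(1 - x*/1140) = 0.0204·39.6, giving x* = 1140·(1 - 0.652) = 397.
From dy/dt = 0: 0.00528·397 - 0.0533 = 0.0291z*, so z* = 2.04/0.0291 = 70.2.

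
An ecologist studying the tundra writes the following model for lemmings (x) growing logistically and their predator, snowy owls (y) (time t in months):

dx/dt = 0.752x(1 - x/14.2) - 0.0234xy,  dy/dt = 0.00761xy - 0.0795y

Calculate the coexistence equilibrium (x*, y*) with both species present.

From dy/dt = 0 with y > 0: 0.00761x* = 0.0795, so x* = 10.4.
Substitute into dx/dt = 0: 0.752(1 - 10.4/14.2) = 0.0234y*.
The bracket is 0.264, giving y* = 0.199/0.0234 = 8.49.

x* ≈ 10.4, y* ≈ 8.49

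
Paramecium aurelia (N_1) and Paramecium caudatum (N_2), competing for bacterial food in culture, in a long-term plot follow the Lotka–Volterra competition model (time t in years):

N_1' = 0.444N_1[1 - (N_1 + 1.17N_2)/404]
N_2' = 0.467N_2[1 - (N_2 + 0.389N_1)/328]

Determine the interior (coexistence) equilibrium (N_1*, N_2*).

Setting both brackets to zero gives the nullclines N_1 + 1.17N_2 = 404 and 0.389N_1 + N_2 = 328.
Substituting N_2 = 328 - 0.389N_1 into the first: N_1(1 - 1.17·0.389) = 404 - 1.17·328.
So N_1* = 20.2/0.545 = 37.1, and then N_2* = 328 - 0.389·37.1 = 314.

N_1* ≈ 37.1, N_2* ≈ 314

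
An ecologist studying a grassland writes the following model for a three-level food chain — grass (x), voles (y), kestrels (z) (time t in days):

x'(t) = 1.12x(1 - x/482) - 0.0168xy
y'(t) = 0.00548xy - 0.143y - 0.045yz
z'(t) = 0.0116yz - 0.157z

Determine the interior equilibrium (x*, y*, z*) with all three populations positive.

From dz/dt = 0: 0.0116y* = 0.157, so y* = 13.5.
From dx/dt = 0: 1.12(1 - x*/482) = 0.0168·13.5, giving x* = 482·(1 - 0.203) = 384.
From dy/dt = 0: 0.00548·384 - 0.143 = 0.045z*, so z* = 1.96/0.045 = 43.6.

x* ≈ 384, y* ≈ 13.5, z* ≈ 43.6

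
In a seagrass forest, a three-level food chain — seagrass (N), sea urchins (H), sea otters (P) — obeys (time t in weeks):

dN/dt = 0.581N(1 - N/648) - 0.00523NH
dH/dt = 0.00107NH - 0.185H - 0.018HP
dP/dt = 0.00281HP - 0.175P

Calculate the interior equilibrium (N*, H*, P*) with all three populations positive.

N* ≈ 285, H* ≈ 62.3, P* ≈ 6.65

From dP/dt = 0: 0.00281H* = 0.175, so H* = 62.3.
From dN/dt = 0: 0.581(1 - N*/648) = 0.00523·62.3, giving N* = 648·(1 - 0.561) = 285.
From dH/dt = 0: 0.00107·285 - 0.185 = 0.018P*, so P* = 0.12/0.018 = 6.65.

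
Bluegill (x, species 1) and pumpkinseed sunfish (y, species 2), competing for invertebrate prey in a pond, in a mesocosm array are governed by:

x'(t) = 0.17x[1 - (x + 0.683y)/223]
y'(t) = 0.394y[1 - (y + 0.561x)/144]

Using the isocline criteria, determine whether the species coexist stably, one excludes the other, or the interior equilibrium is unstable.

Compare the nullcline intercepts: K1/α12 = 223/0.683 = 327 > K2 = 144; K2/α21 = 144/0.561 = 257 > K1 = 223.
Since both inequalities hold, each species can invade when rare, so the interior equilibrium is stable.

stable coexistence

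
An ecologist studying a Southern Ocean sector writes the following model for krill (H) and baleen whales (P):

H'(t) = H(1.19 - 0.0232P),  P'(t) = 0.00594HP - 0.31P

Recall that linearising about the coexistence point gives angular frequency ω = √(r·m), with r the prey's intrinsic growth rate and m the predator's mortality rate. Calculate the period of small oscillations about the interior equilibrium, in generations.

T ≈ 10.3 generations

Here r = 1.19 and m = 0.31, so r·m = 0.369.
ω = √0.369 = 0.607 per generation, hence T = 2π/ω ≈ 10.3 generations.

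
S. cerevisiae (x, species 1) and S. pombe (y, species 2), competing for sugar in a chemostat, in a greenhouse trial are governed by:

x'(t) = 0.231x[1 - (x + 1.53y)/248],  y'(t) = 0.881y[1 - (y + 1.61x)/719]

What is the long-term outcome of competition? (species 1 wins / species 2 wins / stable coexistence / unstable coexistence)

species 2 excludes species 1

Compare the nullcline intercepts: K1/α12 = 248/1.53 = 162 < K2 = 719; K2/α21 = 719/1.61 = 447 > K1 = 248.
Since the inequalities point opposite ways, species 2 can invade but species 1 cannot.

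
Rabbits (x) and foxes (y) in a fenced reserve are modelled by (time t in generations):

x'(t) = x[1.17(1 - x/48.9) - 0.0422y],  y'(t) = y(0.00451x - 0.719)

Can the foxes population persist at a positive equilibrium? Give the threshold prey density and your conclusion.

Threshold x = 159; K < 159, so no, the predator goes extinct.

The predator equation gives dy/dt > 0 only when x > 0.719/0.00451 = 159.
Without the predator, x → K = 48.9. Since 48.9 < 159, the predator cannot invade.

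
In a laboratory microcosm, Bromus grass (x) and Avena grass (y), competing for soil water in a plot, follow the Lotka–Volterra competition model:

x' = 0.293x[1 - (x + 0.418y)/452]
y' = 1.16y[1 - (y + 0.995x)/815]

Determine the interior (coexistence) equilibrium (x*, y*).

Setting both brackets to zero gives the nullclines x + 0.418y = 452 and 0.995x + y = 815.
Substituting y = 815 - 0.995x into the first: x(1 - 0.418·0.995) = 452 - 0.418·815.
So x* = 111/0.584 = 191, and then y* = 815 - 0.995·191 = 625.

x* ≈ 191, y* ≈ 625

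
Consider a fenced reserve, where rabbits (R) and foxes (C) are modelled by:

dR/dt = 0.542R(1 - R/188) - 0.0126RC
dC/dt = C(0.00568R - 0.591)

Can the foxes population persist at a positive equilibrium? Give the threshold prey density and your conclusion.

Threshold R = 104; K > 104, so yes, the predator persists.

The predator equation gives dC/dt > 0 only when R > 0.591/0.00568 = 104.
Without the predator, R → K = 188. Since 188 > 104, the predator can invade and persist.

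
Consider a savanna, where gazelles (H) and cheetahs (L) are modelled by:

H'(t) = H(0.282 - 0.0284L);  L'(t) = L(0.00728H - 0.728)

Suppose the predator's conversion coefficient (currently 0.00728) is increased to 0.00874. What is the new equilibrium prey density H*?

At the interior fixed point, setting dL/dt = 0 with L > 0 fixes H* = (predator death rate)/(HL coefficient) — independent of the other coefficients.
With the change, H* = 0.728/0.00874 = 83.3; it falls from 100.

H* ≈ 83.3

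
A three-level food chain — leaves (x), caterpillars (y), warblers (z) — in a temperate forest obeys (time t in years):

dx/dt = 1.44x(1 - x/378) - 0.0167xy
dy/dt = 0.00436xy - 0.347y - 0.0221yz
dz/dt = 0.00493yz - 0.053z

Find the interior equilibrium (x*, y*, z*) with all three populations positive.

x* ≈ 331, y* ≈ 10.8, z* ≈ 49.6

From dz/dt = 0: 0.00493y* = 0.053, so y* = 10.8.
From dx/dt = 0: 1.44(1 - x*/378) = 0.0167·10.8, giving x* = 378·(1 - 0.125) = 331.
From dy/dt = 0: 0.00436·331 - 0.347 = 0.0221z*, so z* = 1.1/0.0221 = 49.6.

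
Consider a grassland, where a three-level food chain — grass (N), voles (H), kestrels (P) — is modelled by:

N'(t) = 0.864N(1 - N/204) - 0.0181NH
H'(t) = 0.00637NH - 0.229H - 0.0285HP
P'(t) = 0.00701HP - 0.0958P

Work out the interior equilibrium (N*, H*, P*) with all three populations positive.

From dP/dt = 0: 0.00701H* = 0.0958, so H* = 13.7.
From dN/dt = 0: 0.864(1 - N*/204) = 0.0181·13.7, giving N* = 204·(1 - 0.286) = 146.
From dH/dt = 0: 0.00637·146 - 0.229 = 0.0285P*, so P* = 0.698/0.0285 = 24.5.

N* ≈ 146, H* ≈ 13.7, P* ≈ 24.5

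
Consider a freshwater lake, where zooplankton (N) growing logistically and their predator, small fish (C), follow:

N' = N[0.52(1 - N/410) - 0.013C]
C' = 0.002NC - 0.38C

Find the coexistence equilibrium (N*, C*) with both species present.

From dC/dt = 0 with C > 0: 0.002N* = 0.38, so N* = 190.
Substitute into dN/dt = 0: 0.52(1 - 190/410) = 0.013C*.
The bracket is 0.537, giving C* = 0.279/0.013 = 21.5.

N* ≈ 190, C* ≈ 21.5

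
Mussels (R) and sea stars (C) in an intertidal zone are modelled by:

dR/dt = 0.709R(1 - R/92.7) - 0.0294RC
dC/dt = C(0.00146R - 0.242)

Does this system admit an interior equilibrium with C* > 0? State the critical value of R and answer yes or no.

Threshold R = 166; K < 166, so no, the predator goes extinct.

The predator equation gives dC/dt > 0 only when R > 0.242/0.00146 = 166.
Without the predator, R → K = 92.7. Since 92.7 < 166, the predator cannot invade.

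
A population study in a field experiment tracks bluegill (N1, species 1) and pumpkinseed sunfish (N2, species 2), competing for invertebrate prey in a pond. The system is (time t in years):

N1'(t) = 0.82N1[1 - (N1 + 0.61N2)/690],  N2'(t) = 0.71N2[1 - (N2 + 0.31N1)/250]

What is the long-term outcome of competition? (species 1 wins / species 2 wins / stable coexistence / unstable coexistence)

stable coexistence

Compare the nullcline intercepts: K1/α12 = 690/0.61 = 1130 > K2 = 250; K2/α21 = 250/0.31 = 806 > K1 = 690.
Since both inequalities hold, each species can invade when rare, so the interior equilibrium is stable.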